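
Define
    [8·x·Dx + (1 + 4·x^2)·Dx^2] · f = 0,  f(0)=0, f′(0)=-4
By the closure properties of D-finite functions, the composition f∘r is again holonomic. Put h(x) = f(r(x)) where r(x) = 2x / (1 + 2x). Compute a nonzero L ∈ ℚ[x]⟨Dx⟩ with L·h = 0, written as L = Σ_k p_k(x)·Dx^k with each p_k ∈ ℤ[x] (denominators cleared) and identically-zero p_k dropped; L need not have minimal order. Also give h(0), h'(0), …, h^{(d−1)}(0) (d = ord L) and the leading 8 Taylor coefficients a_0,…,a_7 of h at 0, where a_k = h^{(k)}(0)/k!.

f: a_k = 0, -4, 0, 16/3, 0, -64/5, 0, 256/7, …
Change of var in L_f (x↦r) gives L₀.
L = (4 + 40·x)·Dx + (1 + 4·x + 20·x^2)·Dx^2  (order 2).
h: a_k = 0, -8, 16, 32/3, -192, 2432/5, 2816/3, -71168/7, …
ICs: h(0) = 0, h′(0) = -8.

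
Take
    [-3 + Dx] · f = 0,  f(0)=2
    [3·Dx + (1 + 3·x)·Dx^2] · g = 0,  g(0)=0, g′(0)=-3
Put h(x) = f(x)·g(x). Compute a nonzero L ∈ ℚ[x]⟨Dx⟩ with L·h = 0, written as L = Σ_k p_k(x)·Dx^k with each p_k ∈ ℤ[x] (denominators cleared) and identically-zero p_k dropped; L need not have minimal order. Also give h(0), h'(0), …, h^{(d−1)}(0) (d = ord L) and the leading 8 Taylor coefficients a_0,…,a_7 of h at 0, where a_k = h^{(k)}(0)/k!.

L = 27·x + (-3 - 18·x)·Dx + (1 + 3·x)·Dx^2  (order 2).
h: a_k = 0, -6, -9, -18, 0, -729/20, 567/8, -5589/28, …
ICs: h(0) = 0, h′(0) = -6.

f: a_k = 2, 6, 9, 9, 27/4, 81/20, 81/40, 243/280, …
g: a_k = 0, -3, 9/2, -9, 81/4, -243/5, 243/2, -2187/7, …
f·g: L₀ = L_f ⊗_s L_g, ord ≤ 1·2.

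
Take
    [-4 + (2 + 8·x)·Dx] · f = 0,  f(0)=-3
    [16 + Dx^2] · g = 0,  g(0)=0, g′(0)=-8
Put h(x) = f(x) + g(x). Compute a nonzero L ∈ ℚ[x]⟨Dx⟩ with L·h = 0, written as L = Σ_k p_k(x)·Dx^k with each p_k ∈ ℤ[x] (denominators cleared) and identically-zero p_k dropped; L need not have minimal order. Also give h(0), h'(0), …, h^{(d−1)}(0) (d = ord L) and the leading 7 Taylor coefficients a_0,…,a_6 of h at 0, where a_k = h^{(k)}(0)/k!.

f: a_k = -3, -6, 6, -12, 30, -84, 252, …
g: a_k = 0, -8, 0, 64/3, 0, -256/15, 0, …
Weyl lclm of L_f,L_g ⇒ L₀ (ord ≤ 3).
L = (-224 - 1024·x - 2048·x^2) + (48 + 704·x + 3072·x^2 + 4096·x^3)·Dx + (-14 - 64·x - 128·x^2)·Dx^2 + (3 + 44·x + 192·x^2 + 256·x^3)·Dx^3  (order 3).
h: a_k = -3, -14, 6, 28/3, 30, -1516/15, 252, …
ICs: h(0) = -3, h′(0) = -14, h′′(0) = 12.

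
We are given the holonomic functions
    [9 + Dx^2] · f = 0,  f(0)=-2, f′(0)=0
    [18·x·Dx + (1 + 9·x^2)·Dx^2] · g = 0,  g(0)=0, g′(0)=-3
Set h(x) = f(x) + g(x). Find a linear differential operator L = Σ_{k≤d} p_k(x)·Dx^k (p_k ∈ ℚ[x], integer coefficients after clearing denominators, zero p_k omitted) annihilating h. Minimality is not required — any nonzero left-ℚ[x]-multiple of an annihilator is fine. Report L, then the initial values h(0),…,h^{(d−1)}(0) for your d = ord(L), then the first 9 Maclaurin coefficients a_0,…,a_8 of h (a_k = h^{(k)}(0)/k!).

L = (-1782·x + 20412·x^3 + 13122·x^5)·Dx + (-9 + 567·x^2 + 6561·x^4 + 6561·x^6)·Dx^2 + (-198·x + 2268·x^3 + 1458·x^5)·Dx^3 + (-1 + 63·x^2 + 729·x^4 + 729·x^6)·Dx^4  (order 4).
h: a_k = -2, -3, 9, 9, -27/4, -243/5, 81/40, 2187/7, -729/2240, …
ICs: h(0) = -2, h′(0) = -3, h′′(0) = 18, h′′′(0) = 54.

f: a_k = -2, 0, 9, 0, -27/4, 0, 81/40, 0, -729/2240, …
g: a_k = 0, -3, 0, 9, 0, -243/5, 0, 2187/7, 0, …
L₀ := lclm(L_f,L_g); ord L₀ ≤ 2+2.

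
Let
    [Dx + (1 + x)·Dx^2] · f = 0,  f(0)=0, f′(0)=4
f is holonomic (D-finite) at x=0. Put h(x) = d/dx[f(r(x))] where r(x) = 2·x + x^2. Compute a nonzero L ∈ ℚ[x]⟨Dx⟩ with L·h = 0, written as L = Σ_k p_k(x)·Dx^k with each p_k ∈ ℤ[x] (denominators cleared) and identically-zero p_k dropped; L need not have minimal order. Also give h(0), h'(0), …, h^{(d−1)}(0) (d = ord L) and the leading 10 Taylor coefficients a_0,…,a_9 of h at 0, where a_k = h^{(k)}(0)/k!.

L = 1 + (1 + x)·Dx  (order 1).
h: a_k = 8, -8, 8, -8, 8, -8, 8, -8, 8, -8, …
ICs: h(0) = 8.

f: a_k = 0, 4, -2, 4/3, -1, 4/5, -2/3, 4/7, -1/2, 4/9, …
Change of var in L_f (x↦r) gives L₀.
Differentiate: ansatz ord ≤ ord L₀ ⇒ L.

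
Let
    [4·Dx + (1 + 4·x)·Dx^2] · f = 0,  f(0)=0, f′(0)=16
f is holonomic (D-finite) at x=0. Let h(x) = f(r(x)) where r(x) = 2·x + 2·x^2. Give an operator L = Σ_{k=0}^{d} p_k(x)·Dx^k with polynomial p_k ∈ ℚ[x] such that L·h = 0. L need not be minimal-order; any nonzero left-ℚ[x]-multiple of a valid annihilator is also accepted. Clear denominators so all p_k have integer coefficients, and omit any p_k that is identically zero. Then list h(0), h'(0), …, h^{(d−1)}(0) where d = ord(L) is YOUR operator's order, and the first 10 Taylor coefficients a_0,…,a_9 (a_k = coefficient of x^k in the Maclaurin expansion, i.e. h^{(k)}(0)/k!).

f: a_k = 0, 16, -32, 256/3, -256, 4096/5, -8192/3, 65536/7, -32768, 1048576/9, …
f∘r: x↦r, Dx↦Dx/r' in L_f ⇒ L₀.
L = (6 + 16·x + 16·x^2)·Dx + (1 + 10·x + 24·x^2 + 16·x^3)·Dx^2  (order 2).
h: a_k = 0, 32, -96, 1280/3, -2176, 59392/5, -67584, 2768896/7, -2363392, 129105920/9, …
ICs: h(0) = 0, h′(0) = 32.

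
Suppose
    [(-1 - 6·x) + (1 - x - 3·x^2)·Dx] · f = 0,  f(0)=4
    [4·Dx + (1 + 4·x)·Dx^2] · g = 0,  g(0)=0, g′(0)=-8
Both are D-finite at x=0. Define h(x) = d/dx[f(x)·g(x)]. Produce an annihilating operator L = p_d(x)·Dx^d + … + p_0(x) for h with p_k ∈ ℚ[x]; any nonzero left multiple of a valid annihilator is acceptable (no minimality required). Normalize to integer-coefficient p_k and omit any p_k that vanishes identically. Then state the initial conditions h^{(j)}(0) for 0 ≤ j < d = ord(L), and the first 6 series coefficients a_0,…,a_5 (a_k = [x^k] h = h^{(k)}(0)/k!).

L = (218 + 1080·x + 2592·x^2) + (-1 + 142·x + 1224·x^2 + 2016·x^3)·Dx + (-5 - 39·x - 37·x^2 + 228·x^3 + 288·x^4)·Dx^2  (order 2).
h: a_k = -32, 64, -704, 4480/3, -29536/3, 138368/5, …
ICs: h(0) = -32, h′(0) = 64.

f: a_k = 4, 4, 16, 28, 76, 160, …
g: a_k = 0, -8, 16, -128/3, 128, -2048/5, …
L₀ := L_f ⊗_s L_g (sym. prod.), ord ≤ 2.
Differentiate: ansatz ord ≤ ord L₀ ⇒ L.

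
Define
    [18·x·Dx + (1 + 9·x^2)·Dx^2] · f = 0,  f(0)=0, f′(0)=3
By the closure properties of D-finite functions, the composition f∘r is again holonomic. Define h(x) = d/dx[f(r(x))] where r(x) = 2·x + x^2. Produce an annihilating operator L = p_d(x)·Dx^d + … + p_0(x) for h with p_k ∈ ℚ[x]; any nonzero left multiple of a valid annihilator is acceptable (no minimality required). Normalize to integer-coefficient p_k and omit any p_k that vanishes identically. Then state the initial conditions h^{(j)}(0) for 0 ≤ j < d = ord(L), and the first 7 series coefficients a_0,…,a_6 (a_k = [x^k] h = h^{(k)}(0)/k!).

L = (-1 + 72·x + 144·x^2 + 108·x^3 + 27·x^4) + (1 + x + 36·x^2 + 72·x^3 + 45·x^4 + 9·x^5)·Dx  (order 1).
h: a_k = 6, 6, -216, -432, 7506, 23274, -252720, …
ICs: h(0) = 6.

f: a_k = 0, 3, 0, -9, 0, 243/5, 0, …
h₀=f(r): pull back L_f along r ⇒ L₀.
Derive L from L₀ (diff closure).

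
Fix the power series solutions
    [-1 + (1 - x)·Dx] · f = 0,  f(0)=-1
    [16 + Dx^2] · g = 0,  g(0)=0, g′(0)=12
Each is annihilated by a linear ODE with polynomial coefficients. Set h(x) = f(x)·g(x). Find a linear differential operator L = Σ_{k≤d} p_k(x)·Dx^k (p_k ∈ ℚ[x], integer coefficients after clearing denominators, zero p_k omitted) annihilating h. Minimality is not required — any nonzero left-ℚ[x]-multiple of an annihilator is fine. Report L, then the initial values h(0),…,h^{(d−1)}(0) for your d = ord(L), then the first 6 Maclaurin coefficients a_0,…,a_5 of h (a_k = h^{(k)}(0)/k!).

L = (-16 + 16·x) + 2·Dx + (-1 + x)·Dx^2  (order 2).
h: a_k = 0, -12, -12, 20, 20, -28/5, …
ICs: h(0) = 0, h′(0) = -12.

f: a_k = -1, -1, -1, -1, -1, -1, …
g: a_k = 0, 12, 0, -32, 0, 128/5, …
Sym-product of L_f,L_g gives L₀ (≤ ord 2).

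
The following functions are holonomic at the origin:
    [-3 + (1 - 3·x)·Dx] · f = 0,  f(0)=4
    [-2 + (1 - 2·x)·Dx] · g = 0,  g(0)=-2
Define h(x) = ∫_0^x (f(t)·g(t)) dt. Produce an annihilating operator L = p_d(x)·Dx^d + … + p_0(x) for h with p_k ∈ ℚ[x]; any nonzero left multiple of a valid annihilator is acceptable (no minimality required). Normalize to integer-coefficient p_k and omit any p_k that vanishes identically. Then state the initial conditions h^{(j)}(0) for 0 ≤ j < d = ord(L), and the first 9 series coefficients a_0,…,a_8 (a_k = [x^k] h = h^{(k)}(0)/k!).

L = (-5 + 12·x)·Dx + (1 - 5·x + 6·x^2)·Dx^2  (order 2).
h: a_k = 0, -8, -20, -152/3, -130, -1688/5, -2660/3, -16472/7, -6305, …
ICs: h(0) = 0, h′(0) = -8.

f: a_k = 4, 12, 36, 108, 324, 972, 2916, 8748, 26244, …
g: a_k = -2, -4, -8, -16, -32, -64, -128, -256, -512, …
f·g: L₀ = L_f ⊗_s L_g, ord ≤ 1·1.
∫: right-multiply L₀ by Dx.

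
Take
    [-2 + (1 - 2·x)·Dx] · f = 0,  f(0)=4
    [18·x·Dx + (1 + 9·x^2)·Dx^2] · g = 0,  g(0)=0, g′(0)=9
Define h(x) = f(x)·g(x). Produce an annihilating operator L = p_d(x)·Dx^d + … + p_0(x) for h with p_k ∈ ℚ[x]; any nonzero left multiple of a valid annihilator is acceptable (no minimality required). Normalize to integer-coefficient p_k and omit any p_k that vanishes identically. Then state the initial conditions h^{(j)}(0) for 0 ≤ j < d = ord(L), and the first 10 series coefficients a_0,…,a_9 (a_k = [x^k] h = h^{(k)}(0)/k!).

L = 36·x + (4 - 18·x + 72·x^2)·Dx + (-1 + 2·x - 9·x^2 + 18·x^3)·Dx^2  (order 2).
h: a_k = 0, 36, 72, 36, 72, 3636/5, 7272/5, -29412/35, -58824/35, 800892/35, …
ICs: h(0) = 0, h′(0) = 36.

f: a_k = 4, 8, 16, 32, 64, 128, 256, 512, 1024, 2048, …
g: a_k = 0, 9, 0, -27, 0, 729/5, 0, -6561/7, 0, 6561, …
Sym-product of L_f,L_g gives L₀ (≤ ord 2).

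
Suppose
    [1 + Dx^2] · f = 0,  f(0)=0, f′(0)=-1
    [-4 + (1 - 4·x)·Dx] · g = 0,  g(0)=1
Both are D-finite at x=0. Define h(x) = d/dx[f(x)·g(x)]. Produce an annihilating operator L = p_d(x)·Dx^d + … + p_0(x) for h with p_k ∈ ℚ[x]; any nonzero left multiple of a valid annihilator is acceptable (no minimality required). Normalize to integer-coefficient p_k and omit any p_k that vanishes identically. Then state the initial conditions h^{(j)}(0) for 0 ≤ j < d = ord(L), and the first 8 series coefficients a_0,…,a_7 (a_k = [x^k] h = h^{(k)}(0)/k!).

f: a_k = 0, -1, 0, 1/6, 0, -1/120, 0, 1/5040, …
g: a_k = 1, 4, 16, 64, 256, 1024, 4096, 16384, …
h₀=f·g: eliminate ⇒ L₀, order ≤ 2·1.
h=h₀': d/dx-closure on L₀ ⇒ L.
L = (-31 - 8·x + 16·x^2) + (-8 + 32·x)·Dx + (1 - 8·x + 16·x^2)·Dx^2  (order 2).
h: a_k = -1, -8, -95/2, -760/3, -30401/24, -30401/5, -20429471/720, -40858942/315, …
ICs: h(0) = -1, h′(0) = -8.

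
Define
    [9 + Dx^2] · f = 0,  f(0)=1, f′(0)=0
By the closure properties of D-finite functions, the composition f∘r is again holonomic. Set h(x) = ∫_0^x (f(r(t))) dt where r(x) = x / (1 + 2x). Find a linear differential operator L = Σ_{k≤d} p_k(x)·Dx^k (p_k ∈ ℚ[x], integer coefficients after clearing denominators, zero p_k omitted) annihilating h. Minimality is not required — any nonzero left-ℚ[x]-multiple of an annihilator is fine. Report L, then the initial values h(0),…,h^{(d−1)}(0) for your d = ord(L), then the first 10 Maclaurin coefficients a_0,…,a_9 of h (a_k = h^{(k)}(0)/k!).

f: a_k = 1, 0, -9/2, 0, 27/8, 0, -81/80, 0, 729/4480, 0, …
f∘r: x↦r, Dx↦Dx/r' in L_f ⇒ L₀.
h=∫₀ˣh₀: take L = L₀·Dx.
L = 9·Dx + (4 + 24·x + 48·x^2 + 32·x^3)·Dx^2 + (1 + 8·x + 24·x^2 + 32·x^3 + 16·x^4)·Dx^3  (order 3).
h: a_k = 0, 1, 0, -3/2, 9/2, -81/8, 39/2, -2583/80, 6723/160, -20995/896, …
ICs: h(0) = 0, h′(0) = 1, h′′(0) = 0.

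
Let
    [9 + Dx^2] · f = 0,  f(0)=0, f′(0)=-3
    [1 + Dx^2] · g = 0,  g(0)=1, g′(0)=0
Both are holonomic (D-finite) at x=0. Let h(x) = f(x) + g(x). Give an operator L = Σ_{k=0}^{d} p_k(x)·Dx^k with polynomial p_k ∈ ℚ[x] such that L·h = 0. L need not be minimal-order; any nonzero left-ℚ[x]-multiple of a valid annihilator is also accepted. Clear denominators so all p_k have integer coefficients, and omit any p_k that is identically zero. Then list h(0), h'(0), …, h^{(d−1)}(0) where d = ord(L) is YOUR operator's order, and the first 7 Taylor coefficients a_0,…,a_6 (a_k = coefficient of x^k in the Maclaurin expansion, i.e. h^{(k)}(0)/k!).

f: a_k = 0, -3, 0, 9/2, 0, -81/40, 0, …
g: a_k = 1, 0, -1/2, 0, 1/24, 0, -1/720, …
Weyl lclm of L_f,L_g ⇒ L₀ (ord ≤ 4).
L = 9 + 10·Dx^2 + Dx^4  (order 4).
h: a_k = 1, -3, -1/2, 9/2, 1/24, -81/40, -1/720, …
ICs: h(0) = 1, h′(0) = -3, h′′(0) = -1, h′′′(0) = 27.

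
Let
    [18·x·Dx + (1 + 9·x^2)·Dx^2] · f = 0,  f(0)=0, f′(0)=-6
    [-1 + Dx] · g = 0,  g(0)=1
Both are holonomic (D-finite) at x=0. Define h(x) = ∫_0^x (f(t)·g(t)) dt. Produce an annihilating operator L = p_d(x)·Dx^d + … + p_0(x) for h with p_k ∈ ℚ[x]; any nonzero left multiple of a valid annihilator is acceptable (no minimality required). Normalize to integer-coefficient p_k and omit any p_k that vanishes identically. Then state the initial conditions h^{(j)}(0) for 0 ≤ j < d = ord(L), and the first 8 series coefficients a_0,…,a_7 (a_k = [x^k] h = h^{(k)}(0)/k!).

L = (1 - 18·x + 9·x^2)·Dx + (-2 + 18·x - 18·x^2)·Dx^2 + (1 + 9·x^2)·Dx^3  (order 3).
h: a_k = 0, 0, -3, -2, 15/4, 17/5, -1769/120, -377/28, …
ICs: h(0) = 0, h′(0) = 0, h′′(0) = -6.

f: a_k = 0, -6, 0, 18, 0, -486/5, 0, 4374/7, …
g: a_k = 1, 1, 1/2, 1/6, 1/24, 1/120, 1/720, 1/5040, …
f·g: L₀ = L_f ⊗_s L_g, ord ≤ 2·1.
Integrate: L := L₀·Dx.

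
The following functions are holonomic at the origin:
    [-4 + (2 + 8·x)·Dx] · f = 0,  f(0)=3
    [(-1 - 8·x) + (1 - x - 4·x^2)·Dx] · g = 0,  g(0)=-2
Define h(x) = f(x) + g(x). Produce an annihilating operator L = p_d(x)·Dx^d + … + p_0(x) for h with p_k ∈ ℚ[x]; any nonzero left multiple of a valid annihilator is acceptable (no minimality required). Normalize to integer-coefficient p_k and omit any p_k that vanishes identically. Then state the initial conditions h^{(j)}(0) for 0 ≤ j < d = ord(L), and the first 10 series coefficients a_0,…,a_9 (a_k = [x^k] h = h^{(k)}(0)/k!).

L = (24 + 156·x + 336·x^2 + 640·x^3) + (-14 - 96·x - 420·x^2 - 1184·x^3 - 1600·x^4)·Dx + (-1 + 11·x + 90·x^2 + 24·x^3 - 544·x^4 - 640·x^5)·Dx^2  (order 2).
h: a_k = 1, 4, -16, -6, -88, -46, -614, -90, -4904, 2722, …
ICs: h(0) = 1, h′(0) = 4.

f: a_k = 3, 6, -6, 12, -30, 84, -252, 792, -2574, 8580, …
g: a_k = -2, -2, -10, -18, -58, -130, -362, -882, -2330, -5858, …
Sum ⇒ L₀ = lclm(L_f,L_g) in ℚ(x)⟨Dx⟩.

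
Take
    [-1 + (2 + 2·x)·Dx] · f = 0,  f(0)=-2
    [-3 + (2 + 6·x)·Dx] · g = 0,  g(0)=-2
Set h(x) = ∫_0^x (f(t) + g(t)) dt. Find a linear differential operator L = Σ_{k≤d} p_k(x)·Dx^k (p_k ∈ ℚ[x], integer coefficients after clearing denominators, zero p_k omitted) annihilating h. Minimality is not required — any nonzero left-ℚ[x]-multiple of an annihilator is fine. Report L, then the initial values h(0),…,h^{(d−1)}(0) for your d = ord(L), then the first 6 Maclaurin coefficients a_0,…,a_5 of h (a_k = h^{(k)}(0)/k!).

L = -3·Dx + (8 + 12·x)·Dx^2 + (4 + 16·x + 12·x^2)·Dx^3  (order 3).
h: a_k = 0, -4, -2, 5/6, -7/8, 41/32, …
ICs: h(0) = 0, h′(0) = -4, h′′(0) = -4.

f: a_k = -2, -1, 1/4, -1/8, 5/64, -7/128, …
g: a_k = -2, -3, 9/4, -27/8, 405/64, -1701/128, …
Sum ⇒ L₀ = lclm(L_f,L_g) in ℚ(x)⟨Dx⟩.
Integrate: L := L₀·Dx.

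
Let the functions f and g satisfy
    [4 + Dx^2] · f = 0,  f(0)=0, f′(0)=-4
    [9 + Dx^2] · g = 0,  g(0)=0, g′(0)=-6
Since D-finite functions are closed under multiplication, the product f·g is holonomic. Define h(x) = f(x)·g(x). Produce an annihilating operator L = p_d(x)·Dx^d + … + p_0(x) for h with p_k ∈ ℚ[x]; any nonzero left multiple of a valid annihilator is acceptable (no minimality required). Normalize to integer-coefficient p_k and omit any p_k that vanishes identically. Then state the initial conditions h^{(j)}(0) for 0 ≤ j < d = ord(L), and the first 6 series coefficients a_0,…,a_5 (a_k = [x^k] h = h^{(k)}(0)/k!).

f: a_k = 0, -4, 0, 8/3, 0, -8/15, …
g: a_k = 0, -6, 0, 9, 0, -81/20, …
Sym-product of L_f,L_g gives L₀ (≤ ord 4).
L = 25 + 26·Dx^2 + Dx^4  (order 4).
h: a_k = 0, 0, 24, 0, -52, 0, …
ICs: h(0) = 0, h′(0) = 0, h′′(0) = 48, h′′′(0) = 0.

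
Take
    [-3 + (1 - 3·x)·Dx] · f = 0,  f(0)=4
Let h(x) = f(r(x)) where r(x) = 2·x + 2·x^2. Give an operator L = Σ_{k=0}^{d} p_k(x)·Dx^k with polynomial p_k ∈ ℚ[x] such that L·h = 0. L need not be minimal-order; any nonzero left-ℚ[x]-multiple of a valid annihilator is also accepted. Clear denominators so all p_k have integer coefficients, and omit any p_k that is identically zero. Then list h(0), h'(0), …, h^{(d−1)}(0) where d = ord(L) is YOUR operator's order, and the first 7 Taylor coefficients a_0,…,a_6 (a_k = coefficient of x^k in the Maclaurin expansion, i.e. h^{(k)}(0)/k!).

L = (6 + 12·x) + (-1 + 6·x + 6·x^2)·Dx  (order 1).
h: a_k = 4, 24, 168, 1152, 7920, 54432, 374112, …
ICs: h(0) = 4.

f: a_k = 4, 12, 36, 108, 324, 972, 2916, …
h₀=f(r): pull back L_f along r ⇒ L₀.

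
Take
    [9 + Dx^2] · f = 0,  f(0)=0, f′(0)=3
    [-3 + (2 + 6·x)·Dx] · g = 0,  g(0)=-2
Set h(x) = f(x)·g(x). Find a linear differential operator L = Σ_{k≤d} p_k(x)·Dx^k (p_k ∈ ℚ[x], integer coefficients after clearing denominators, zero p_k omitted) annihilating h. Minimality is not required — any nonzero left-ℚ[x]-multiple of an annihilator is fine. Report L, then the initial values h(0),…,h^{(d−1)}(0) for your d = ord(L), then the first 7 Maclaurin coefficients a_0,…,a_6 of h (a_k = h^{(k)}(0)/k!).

L = (63 + 216·x + 324·x^2) + (-12 - 36·x)·Dx + (4 + 24·x + 36·x^2)·Dx^2  (order 2).
h: a_k = 0, -6, -9, 63/4, 27/8, 1539/320, -19683/640, …
ICs: h(0) = 0, h′(0) = -6.

f: a_k = 0, 3, 0, -9/2, 0, 81/40, 0, …
g: a_k = -2, -3, 9/4, -27/8, 405/64, -1701/128, 15309/512, …
f·g: L₀ = L_f ⊗_s L_g, ord ≤ 2·1.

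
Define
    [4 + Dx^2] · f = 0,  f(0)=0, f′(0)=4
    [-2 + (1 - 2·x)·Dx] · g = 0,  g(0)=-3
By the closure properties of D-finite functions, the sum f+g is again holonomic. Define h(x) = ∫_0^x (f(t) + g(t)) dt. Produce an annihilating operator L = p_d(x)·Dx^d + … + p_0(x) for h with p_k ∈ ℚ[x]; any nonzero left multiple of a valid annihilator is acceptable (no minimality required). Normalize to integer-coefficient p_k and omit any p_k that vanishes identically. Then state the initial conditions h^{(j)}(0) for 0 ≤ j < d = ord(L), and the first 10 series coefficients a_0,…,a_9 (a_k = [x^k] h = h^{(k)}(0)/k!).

f: a_k = 0, 4, 0, -8/3, 0, 8/15, 0, -16/315, 0, 8/2835, …
g: a_k = -3, -6, -12, -24, -48, -96, -192, -384, -768, -1536, …
L₀ := lclm(L_f,L_g); ord L₀ ≤ 2+1.
∫: right-multiply L₀ by Dx.
L = (-56 + 32·x - 32·x^2)·Dx + (12 - 40·x + 48·x^2 - 32·x^3)·Dx^2 + (-14 + 8·x - 8·x^2)·Dx^3 + (3 - 10·x + 12·x^2 - 8·x^3)·Dx^4  (order 4).
h: a_k = 0, -3, -1, -4, -20/3, -48/5, -716/45, -192/7, -15122/315, -256/3, …
ICs: h(0) = 0, h′(0) = -3, h′′(0) = -2, h′′′(0) = -24.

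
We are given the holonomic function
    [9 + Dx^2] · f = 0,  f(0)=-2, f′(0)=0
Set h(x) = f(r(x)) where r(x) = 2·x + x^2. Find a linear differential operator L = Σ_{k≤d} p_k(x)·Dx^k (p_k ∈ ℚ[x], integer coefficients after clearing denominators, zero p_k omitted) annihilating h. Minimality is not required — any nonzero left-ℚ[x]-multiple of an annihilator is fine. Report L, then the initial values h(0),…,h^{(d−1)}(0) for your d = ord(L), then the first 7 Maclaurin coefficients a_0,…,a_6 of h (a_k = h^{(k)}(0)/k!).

L = (36 + 108·x + 108·x^2 + 36·x^3) - Dx + (1 + x)·Dx^2  (order 2).
h: a_k = -2, 0, 36, 36, -99, -216, -162/5, …
ICs: h(0) = -2, h′(0) = 0.

f: a_k = -2, 0, 9, 0, -27/4, 0, 81/40, …
Substitute x→r, Dx→(1/r')Dx; clear ⇒ L₀.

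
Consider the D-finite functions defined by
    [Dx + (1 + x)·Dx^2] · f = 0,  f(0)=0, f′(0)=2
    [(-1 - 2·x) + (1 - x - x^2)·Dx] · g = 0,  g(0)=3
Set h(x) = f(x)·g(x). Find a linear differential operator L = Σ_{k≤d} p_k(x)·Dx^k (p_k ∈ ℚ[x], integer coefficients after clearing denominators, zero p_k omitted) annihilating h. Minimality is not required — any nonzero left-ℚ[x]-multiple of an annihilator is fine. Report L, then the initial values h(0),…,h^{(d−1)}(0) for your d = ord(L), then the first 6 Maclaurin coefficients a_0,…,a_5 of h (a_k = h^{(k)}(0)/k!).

f: a_k = 0, 2, -1, 2/3, -1/2, 2/5, …
g: a_k = 3, 3, 6, 9, 15, 24, …
Sym-product of L_f,L_g gives L₀ (≤ ord 2).
L = (3 + 4·x) + (1 + 7·x + 5·x^2)·Dx + (-1 + 2·x^2 + x^3)·Dx^2  (order 2).
h: a_k = 0, 6, 3, 11, 25/2, 247/10, …
ICs: h(0) = 0, h′(0) = 6.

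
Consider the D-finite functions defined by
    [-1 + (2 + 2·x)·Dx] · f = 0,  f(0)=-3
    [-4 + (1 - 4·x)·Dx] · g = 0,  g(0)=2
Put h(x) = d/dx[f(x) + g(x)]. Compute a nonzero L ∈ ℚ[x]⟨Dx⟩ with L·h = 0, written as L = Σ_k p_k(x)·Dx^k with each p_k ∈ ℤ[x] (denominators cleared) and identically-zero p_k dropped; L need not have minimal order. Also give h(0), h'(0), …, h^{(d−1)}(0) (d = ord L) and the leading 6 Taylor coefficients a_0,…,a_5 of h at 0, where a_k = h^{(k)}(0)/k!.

f: a_k = -3, -3/2, 3/8, -3/16, 15/128, -21/256, …
g: a_k = 2, 8, 32, 128, 512, 2048, …
Weyl lclm of L_f,L_g ⇒ L₀ (ord ≤ 2).
h₀' ⇒ L via d/dx closure of L₀.
L = (-216 - 96·x) + (-381 - 792·x - 336·x^2)·Dx + (34 - 78·x - 208·x^2 - 96·x^3)·Dx^2  (order 2).
h: a_k = 13/2, 259/4, 6135/16, 65551/32, 2621335/256, 25166013/512, …
ICs: h(0) = 13/2, h′(0) = 259/4.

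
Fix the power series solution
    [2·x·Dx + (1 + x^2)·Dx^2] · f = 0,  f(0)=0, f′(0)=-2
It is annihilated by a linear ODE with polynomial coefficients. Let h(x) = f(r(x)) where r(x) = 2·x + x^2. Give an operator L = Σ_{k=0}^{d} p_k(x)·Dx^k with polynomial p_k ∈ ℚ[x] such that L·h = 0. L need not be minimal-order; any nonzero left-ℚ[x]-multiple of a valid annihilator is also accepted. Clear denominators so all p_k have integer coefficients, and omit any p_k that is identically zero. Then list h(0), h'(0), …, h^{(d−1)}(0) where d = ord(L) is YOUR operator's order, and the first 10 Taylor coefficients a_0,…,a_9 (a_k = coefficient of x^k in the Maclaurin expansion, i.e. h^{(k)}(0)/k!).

f: a_k = 0, -2, 0, 2/3, 0, -2/5, 0, 2/7, 0, -2/9, …
h₀=f(r): pull back L_f along r ⇒ L₀.
L = (-1 + 8·x + 16·x^2 + 12·x^3 + 3·x^4)·Dx + (1 + x + 4·x^2 + 8·x^3 + 5·x^4 + x^5)·Dx^2  (order 2).
h: a_k = 0, -4, -2, 16/3, 8, -44/5, -94/3, 32/7, 112, 668/9, …
ICs: h(0) = 0, h′(0) = -4.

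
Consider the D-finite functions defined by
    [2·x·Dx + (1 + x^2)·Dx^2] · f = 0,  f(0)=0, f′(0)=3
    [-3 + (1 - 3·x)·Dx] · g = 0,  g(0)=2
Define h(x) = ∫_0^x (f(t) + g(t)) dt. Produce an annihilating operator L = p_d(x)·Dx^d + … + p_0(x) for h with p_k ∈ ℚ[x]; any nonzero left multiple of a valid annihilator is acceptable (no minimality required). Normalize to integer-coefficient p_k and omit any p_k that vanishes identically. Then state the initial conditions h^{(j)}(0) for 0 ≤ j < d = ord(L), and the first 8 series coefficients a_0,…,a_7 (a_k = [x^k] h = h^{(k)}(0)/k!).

f: a_k = 0, 3, 0, -1, 0, 3/5, 0, -3/7, …
g: a_k = 2, 6, 18, 54, 162, 486, 1458, 4374, …
Weyl lclm of L_f,L_g ⇒ L₀ (ord ≤ 3).
h=∫₀ˣh₀: take L = L₀·Dx.
L = (6 - 72·x - 18·x^2)·Dx^2 + (-28 + 6·x - 60·x^2 - 18·x^3)·Dx^3 + (3 - 8·x - 8·x^3 - 3·x^4)·Dx^4  (order 4).
h: a_k = 0, 2, 9/2, 6, 53/4, 162/5, 811/10, 1458/7, …
ICs: h(0) = 0, h′(0) = 2, h′′(0) = 9, h′′′(0) = 36.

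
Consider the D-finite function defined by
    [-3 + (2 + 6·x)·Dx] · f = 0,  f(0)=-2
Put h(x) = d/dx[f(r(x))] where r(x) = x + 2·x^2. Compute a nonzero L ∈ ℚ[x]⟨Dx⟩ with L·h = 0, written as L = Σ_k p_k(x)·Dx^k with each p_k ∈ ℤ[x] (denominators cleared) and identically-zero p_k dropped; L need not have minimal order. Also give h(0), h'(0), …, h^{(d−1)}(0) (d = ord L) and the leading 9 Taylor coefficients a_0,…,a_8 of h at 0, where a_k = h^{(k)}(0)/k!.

f: a_k = -2, -3, 9/4, -27/8, 405/64, -1701/128, 15309/512, -72171/1024, 2814669/16384, …
Substitute x→r, Dx→(1/r')Dx; clear ⇒ L₀.
h₀' ⇒ L via d/dx closure of L₀.
L = 5 + (-2 - 14·x - 36·x^2 - 48·x^3)·Dx  (order 1).
h: a_k = -3, -15/2, 135/8, -315/16, -2025/128, 33615/256, -292005/1024, 282285/2048, 35352855/32768, …
ICs: h(0) = -3.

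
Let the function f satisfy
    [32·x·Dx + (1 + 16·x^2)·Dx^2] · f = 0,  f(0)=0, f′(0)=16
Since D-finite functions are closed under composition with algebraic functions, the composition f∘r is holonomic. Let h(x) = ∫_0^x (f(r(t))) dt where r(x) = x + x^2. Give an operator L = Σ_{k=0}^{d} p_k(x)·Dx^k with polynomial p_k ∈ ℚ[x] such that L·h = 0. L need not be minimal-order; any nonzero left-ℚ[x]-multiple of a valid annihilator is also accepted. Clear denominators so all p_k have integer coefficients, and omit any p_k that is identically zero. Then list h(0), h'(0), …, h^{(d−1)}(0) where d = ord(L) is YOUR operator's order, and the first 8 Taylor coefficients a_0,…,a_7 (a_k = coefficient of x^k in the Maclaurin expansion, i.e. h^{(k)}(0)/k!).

L = (-2 + 32·x + 128·x^2 + 192·x^3 + 96·x^4)·Dx^2 + (1 + 2·x + 16·x^2 + 64·x^3 + 80·x^4 + 32·x^5)·Dx^3  (order 3).
h: a_k = 0, 0, 8, 16/3, -64/3, -256/5, 1408/15, 12032/21, …
ICs: h(0) = 0, h′(0) = 0, h′′(0) = 16.

f: a_k = 0, 16, 0, -256/3, 0, 4096/5, 0, -65536/7, …
h₀=f(r): pull back L_f along r ⇒ L₀.
h=∫h₀ ⇒ L = L₀·Dx.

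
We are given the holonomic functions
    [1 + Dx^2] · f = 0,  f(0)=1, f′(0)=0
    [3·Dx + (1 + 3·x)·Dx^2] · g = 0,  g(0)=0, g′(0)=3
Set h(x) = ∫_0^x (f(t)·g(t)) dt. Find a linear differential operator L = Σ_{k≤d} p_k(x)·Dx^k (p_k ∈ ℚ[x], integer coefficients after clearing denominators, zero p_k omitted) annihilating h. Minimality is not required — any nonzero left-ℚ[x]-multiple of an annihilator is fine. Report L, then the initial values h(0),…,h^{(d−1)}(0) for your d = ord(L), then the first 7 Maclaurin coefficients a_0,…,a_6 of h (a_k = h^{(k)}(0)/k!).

f: a_k = 1, 0, -1/2, 0, 1/24, 0, -1/720, …
g: a_k = 0, 3, -9/2, 9, -81/4, 243/5, -243/2, …
Product ⇒ symmetric product L₀, ord ≤ 4.
∫: right-multiply L₀ by Dx.
L = (-203 - 222·x - 189·x^2 + 432·x^3 + 324·x^4)·Dx + (-84 - 108·x + 648·x^2 + 648·x^3)·Dx^2 + (-208 - 228·x - 54·x^2 + 864·x^3 + 648·x^4)·Dx^3 + (-84 - 108·x + 648·x^2 + 648·x^3)·Dx^4 + (-5 - 6·x + 135·x^2 + 432·x^3 + 324·x^4)·Dx^5  (order 5).
h: a_k = 0, 0, 3/2, -3/2, 15/8, -18/5, 1769/240, …
ICs: h(0) = 0, h′(0) = 0, h′′(0) = 3, h′′′(0) = -9, h′′′′(0) = 45.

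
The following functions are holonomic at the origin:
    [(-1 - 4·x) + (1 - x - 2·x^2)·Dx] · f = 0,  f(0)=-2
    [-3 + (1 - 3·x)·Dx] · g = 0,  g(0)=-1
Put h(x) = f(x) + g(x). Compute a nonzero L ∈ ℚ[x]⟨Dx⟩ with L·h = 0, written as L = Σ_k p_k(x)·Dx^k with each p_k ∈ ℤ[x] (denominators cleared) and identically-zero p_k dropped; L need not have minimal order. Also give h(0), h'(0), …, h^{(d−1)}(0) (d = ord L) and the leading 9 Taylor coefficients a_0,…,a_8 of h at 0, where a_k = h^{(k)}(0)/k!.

L = (-36·x + 36·x^2 - 36·x^3) + (6 - 6·x - 30·x^2 + 54·x^3 - 72·x^4)·Dx + (-1 + 6·x - 12·x^2 + 8·x^3 + 9·x^4 - 18·x^5)·Dx^2  (order 2).
h: a_k = -3, -5, -15, -37, -103, -285, -815, -2357, -6903, …
ICs: h(0) = -3, h′(0) = -5.

f: a_k = -2, -2, -6, -10, -22, -42, -86, -170, -342, …
g: a_k = -1, -3, -9, -27, -81, -243, -729, -2187, -6561, …
L₀ := lclm(L_f,L_g); ord L₀ ≤ 1+1.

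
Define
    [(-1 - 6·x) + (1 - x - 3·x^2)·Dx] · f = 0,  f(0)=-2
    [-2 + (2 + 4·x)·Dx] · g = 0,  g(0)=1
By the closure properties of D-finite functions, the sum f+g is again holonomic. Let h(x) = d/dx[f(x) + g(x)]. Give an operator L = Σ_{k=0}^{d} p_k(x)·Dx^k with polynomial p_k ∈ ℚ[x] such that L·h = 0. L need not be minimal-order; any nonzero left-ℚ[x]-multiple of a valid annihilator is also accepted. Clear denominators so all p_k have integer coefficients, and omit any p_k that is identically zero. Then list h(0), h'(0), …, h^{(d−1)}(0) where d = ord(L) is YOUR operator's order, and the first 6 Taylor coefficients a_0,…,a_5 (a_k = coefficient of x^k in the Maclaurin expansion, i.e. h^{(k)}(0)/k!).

L = (-22 - 134·x - 312·x^2 - 324·x^3 - 270·x^4) + (-13 - 148·x - 565·x^2 - 1056·x^3 - 1251·x^4 - 810·x^5)·Dx + (3 + 16·x + 25·x^2 - 26·x^3 - 183·x^4 - 312·x^5 - 180·x^6)·Dx^2  (order 2).
h: a_k = -1, -17, -81/2, -309/2, -3165/8, -9375/8, …
ICs: h(0) = -1, h′(0) = -17.

f: a_k = -2, -2, -8, -14, -38, -80, …
g: a_k = 1, 1, -1/2, 1/2, -5/8, 7/8, …
L₀ := lclm(L_f,L_g); ord L₀ ≤ 1+1.
h₀' ⇒ L via d/dx closure of L₀.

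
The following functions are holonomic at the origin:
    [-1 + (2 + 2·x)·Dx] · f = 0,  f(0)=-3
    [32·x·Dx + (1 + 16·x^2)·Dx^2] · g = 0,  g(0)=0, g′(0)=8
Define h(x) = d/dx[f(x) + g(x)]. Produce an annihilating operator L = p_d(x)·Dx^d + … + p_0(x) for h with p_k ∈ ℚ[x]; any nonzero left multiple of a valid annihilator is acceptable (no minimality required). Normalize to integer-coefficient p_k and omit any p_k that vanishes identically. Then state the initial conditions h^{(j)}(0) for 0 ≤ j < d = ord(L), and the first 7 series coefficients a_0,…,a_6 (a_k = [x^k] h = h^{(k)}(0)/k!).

f: a_k = -3, -3/2, 3/8, -3/16, 15/128, -21/256, 63/1024, …
g: a_k = 0, 8, 0, -128/3, 0, 2048/5, 0, …
Weyl lclm of L_f,L_g ⇒ L₀ (ord ≤ 3).
h₀' ⇒ L via d/dx closure of L₀.
L = (-64 - 160·x + 3072·x^2 + 1536·x^3) + (-131 - 256·x + 5920·x^2 + 12288·x^3 + 5376·x^4)·Dx + (-2 + 126·x + 192·x^2 + 2112·x^3 + 3584·x^4 + 1536·x^5)·Dx^2  (order 2).
h: a_k = 13/2, 3/4, -2057/16, 15/32, 524183/256, 189/512, -67109557/2048, …
ICs: h(0) = 13/2, h′(0) = 3/4.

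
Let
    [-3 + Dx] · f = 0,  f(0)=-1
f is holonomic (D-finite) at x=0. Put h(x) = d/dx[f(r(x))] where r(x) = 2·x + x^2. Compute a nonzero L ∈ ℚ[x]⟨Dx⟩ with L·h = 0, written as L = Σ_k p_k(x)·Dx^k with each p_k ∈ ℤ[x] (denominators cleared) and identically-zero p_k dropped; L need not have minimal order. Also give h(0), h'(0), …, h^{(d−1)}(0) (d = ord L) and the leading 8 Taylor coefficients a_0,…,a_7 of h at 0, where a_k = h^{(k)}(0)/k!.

L = (7 + 12·x + 6·x^2) + (-1 - x)·Dx  (order 1).
h: a_k = -6, -42, -162, -450, -999, -9369/5, -15363/5, -157761/35, …
ICs: h(0) = -6.

f: a_k = -1, -3, -9/2, -9/2, -27/8, -81/40, -81/80, -243/560, …
h₀=f(r): pull back L_f along r ⇒ L₀.
h₀' ⇒ L via d/dx closure of L₀.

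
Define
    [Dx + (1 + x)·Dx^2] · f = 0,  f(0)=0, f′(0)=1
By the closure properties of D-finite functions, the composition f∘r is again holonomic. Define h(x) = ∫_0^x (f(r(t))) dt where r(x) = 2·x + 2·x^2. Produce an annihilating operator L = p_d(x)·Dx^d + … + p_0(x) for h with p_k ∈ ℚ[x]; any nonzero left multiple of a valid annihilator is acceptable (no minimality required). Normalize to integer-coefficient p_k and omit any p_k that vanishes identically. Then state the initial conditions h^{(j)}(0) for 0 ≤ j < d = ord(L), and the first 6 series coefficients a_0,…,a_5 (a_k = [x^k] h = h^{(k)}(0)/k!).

f: a_k = 0, 1, -1/2, 1/3, -1/4, 1/5, …
Change of var in L_f (x↦r) gives L₀.
h=∫h₀ ⇒ L = L₀·Dx.
L = (4·x + 4·x^2)·Dx^2 + (1 + 4·x + 6·x^2 + 4·x^3)·Dx^3  (order 3).
h: a_k = 0, 0, 1, 0, -1/3, 2/5, …
ICs: h(0) = 0, h′(0) = 0, h′′(0) = 2.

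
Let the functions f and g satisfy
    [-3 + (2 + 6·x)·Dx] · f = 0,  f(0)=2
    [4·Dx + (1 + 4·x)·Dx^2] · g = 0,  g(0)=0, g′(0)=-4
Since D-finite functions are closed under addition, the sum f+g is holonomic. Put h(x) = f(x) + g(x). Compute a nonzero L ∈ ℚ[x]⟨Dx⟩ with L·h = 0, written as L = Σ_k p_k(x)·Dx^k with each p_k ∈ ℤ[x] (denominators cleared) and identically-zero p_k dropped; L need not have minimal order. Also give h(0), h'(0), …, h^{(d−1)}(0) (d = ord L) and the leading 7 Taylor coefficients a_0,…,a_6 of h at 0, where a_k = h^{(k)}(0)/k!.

f: a_k = 2, 3, -9/4, 27/8, -405/64, 1701/128, -15309/512, …
g: a_k = 0, -4, 8, -64/3, 64, -1024/5, 2048/3, …
f+g: L₀ = lclm(L_f,L_g), ord ≤ 1+2.
L = (84 + 144·x)·Dx + (101 + 552·x + 720·x^2)·Dx^2 + (10 + 94·x + 288·x^2 + 288·x^3)·Dx^3  (order 3).
h: a_k = 2, -1, 23/4, -431/24, 3691/64, -122567/640, 1002649/1536, …
ICs: h(0) = 2, h′(0) = -1, h′′(0) = 23/2.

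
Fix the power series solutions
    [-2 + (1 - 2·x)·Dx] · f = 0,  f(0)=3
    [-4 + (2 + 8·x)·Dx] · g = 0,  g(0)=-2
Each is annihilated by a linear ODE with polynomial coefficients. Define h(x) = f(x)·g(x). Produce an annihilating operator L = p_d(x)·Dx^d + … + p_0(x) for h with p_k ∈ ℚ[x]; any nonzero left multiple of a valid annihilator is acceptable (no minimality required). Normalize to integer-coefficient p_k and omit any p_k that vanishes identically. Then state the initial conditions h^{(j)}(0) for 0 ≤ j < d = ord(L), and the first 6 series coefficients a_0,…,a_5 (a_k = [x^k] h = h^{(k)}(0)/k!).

L = (4 + 4·x) + (-1 - 2·x + 8·x^2)·Dx  (order 1).
h: a_k = -6, -24, -36, -96, -132, -432, …
ICs: h(0) = -6.

f: a_k = 3, 6, 12, 24, 48, 96, …
g: a_k = -2, -4, 4, -8, 20, -56, …
Sym-product of L_f,L_g gives L₀ (≤ ord 1).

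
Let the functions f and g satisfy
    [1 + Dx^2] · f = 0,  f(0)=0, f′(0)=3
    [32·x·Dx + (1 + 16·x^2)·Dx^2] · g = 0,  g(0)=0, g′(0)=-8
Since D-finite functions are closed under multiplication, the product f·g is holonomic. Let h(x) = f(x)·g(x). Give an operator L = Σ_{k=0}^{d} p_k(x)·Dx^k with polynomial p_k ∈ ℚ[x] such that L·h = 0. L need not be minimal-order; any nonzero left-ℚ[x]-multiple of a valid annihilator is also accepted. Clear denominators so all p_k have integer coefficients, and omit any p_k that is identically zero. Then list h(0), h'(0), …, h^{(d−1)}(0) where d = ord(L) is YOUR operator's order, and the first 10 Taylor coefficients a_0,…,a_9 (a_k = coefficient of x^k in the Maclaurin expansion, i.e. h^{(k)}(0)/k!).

f: a_k = 0, 3, 0, -1/2, 0, 1/40, 0, -1/1680, 0, 1/120960, …
g: a_k = 0, -8, 0, 128/3, 0, -2048/5, 0, 32768/7, 0, -524288/9, …
L₀ := L_f ⊗_s L_g (sym. prod.), ord ≤ 4.
L = (1105 + 51776·x^2 + 22016·x^4 + 16384·x^6 + 65536·x^8) + (2112·x + 35840·x^3 + 49152·x^5 + 262144·x^7)·Dx + (1122 + 52352·x^2 + 27648·x^4 + 32768·x^6 + 131072·x^8)·Dx^2 + (2112·x + 35840·x^3 + 49152·x^5 + 262144·x^7)·Dx^3 + (17 + 576·x^2 + 5632·x^4 + 16384·x^6 + 65536·x^8)·Dx^4  (order 4).
h: a_k = 0, 0, -24, 0, 132, 0, -3751/3, 0, 142493/10, 0, …
ICs: h(0) = 0, h′(0) = 0, h′′(0) = -48, h′′′(0) = 0.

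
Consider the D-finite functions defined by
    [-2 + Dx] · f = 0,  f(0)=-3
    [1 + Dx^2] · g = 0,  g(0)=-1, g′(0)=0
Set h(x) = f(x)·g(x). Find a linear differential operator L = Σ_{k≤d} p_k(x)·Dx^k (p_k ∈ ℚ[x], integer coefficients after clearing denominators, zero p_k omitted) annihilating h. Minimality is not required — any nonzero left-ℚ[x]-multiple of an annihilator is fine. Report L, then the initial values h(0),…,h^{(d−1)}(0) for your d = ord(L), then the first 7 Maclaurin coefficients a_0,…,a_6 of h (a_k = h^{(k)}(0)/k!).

f: a_k = -3, -6, -6, -4, -2, -4/5, -4/15, …
g: a_k = -1, 0, 1/2, 0, -1/24, 0, 1/720, …
Product ⇒ symmetric product L₀, ord ≤ 2.
L = 5 - 4·Dx + Dx^2  (order 2).
h: a_k = 3, 6, 9/2, 1, -7/8, -19/20, -39/80, …
ICs: h(0) = 3, h′(0) = 6.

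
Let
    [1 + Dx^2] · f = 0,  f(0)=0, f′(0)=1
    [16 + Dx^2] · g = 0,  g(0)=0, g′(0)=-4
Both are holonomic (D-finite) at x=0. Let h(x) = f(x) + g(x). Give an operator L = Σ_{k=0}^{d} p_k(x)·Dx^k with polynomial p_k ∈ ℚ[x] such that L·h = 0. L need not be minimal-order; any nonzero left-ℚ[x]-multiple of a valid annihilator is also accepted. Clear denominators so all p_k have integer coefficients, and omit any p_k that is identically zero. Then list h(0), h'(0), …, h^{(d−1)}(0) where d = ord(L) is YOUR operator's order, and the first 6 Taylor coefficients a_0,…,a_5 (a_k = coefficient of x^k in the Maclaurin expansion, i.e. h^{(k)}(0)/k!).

L = 16 + 17·Dx^2 + Dx^4  (order 4).
h: a_k = 0, -3, 0, 21/2, 0, -341/40, …
ICs: h(0) = 0, h′(0) = -3, h′′(0) = 0, h′′′(0) = 63.

f: a_k = 0, 1, 0, -1/6, 0, 1/120, …
g: a_k = 0, -4, 0, 32/3, 0, -128/15, …
Weyl lclm of L_f,L_g ⇒ L₀ (ord ≤ 4).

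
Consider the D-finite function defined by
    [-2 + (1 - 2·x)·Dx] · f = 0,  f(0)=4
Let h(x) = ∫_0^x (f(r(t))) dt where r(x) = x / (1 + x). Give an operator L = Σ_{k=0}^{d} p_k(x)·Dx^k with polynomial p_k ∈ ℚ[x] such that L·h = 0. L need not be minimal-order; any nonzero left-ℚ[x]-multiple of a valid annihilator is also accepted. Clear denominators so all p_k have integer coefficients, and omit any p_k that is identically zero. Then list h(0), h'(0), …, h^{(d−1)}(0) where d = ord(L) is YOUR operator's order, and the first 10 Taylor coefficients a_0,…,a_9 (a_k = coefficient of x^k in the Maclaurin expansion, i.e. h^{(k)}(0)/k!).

L = 2·Dx + (-1 + x^2)·Dx^2  (order 2).
h: a_k = 0, 4, 4, 8/3, 2, 8/5, 4/3, 8/7, 1, 8/9, …
ICs: h(0) = 0, h′(0) = 4.

f: a_k = 4, 8, 16, 32, 64, 128, 256, 512, 1024, 2048, …
h₀=f(r): pull back L_f along r ⇒ L₀.
∫: right-multiply L₀ by Dx.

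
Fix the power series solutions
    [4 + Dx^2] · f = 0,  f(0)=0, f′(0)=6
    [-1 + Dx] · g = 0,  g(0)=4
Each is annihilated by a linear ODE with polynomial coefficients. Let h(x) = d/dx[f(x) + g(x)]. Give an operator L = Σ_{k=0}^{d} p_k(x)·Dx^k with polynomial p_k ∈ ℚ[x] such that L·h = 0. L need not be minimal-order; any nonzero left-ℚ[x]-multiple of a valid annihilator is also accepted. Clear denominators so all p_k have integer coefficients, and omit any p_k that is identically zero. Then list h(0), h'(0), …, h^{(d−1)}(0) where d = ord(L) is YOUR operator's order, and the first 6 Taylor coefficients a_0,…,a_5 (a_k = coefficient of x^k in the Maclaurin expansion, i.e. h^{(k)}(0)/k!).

L = 4 - 4·Dx + Dx^2 - Dx^3  (order 3).
h: a_k = 10, 4, -10, 2/3, 25/6, 1/30, …
ICs: h(0) = 10, h′(0) = 4, h′′(0) = -20.

f: a_k = 0, 6, 0, -4, 0, 4/5, …
g: a_k = 4, 4, 2, 2/3, 1/6, 1/30, …
Weyl lclm of L_f,L_g ⇒ L₀ (ord ≤ 3).
h₀' ⇒ L via d/dx closure of L₀.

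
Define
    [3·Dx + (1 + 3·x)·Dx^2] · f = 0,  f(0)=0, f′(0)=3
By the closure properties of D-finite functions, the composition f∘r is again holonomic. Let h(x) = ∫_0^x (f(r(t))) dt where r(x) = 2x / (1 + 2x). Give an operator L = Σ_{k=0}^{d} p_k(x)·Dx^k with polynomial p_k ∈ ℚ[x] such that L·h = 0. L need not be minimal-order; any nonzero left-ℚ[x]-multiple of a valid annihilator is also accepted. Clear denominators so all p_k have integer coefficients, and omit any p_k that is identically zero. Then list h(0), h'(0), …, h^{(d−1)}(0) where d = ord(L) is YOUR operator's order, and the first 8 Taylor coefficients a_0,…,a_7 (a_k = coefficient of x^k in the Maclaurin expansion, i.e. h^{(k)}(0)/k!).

L = (10 + 32·x)·Dx^2 + (1 + 10·x + 16·x^2)·Dx^3  (order 3).
h: a_k = 0, 0, 3, -10, 42, -204, 5456/5, -6240, …
ICs: h(0) = 0, h′(0) = 0, h′′(0) = 6.

f: a_k = 0, 3, -9/2, 9, -81/4, 243/5, -243/2, 2187/7, …
Substitute x→r, Dx→(1/r')Dx; clear ⇒ L₀.
h=∫h₀ ⇒ L = L₀·Dx.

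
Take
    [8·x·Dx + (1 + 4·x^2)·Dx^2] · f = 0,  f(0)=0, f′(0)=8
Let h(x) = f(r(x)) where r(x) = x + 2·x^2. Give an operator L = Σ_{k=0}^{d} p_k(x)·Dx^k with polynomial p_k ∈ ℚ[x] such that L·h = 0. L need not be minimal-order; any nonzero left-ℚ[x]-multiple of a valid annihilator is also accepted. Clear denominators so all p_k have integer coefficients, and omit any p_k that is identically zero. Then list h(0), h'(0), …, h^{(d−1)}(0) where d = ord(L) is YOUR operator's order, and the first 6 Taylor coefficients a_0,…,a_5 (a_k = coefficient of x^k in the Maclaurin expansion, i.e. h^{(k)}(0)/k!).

L = (-4 + 8·x + 64·x^2 + 192·x^3 + 192·x^4)·Dx + (1 + 4·x + 4·x^2 + 32·x^3 + 80·x^4 + 64·x^5)·Dx^2  (order 2).
h: a_k = 0, 8, 16, -32/3, -64, -512/5, …
ICs: h(0) = 0, h′(0) = 8.

f: a_k = 0, 8, 0, -32/3, 0, 128/5, …
h₀=f(r): pull back L_f along r ⇒ L₀.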